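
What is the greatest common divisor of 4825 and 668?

1

gcd(4825, 668):
  4825 = 7×668 + 149
  668 = 4×149 + 72
  149 = 2×72 + 5
  72 = 14×5 + 2
  5 = 2×2 + 1
  2 = 2×1
so gcd(4825, 668) = 1.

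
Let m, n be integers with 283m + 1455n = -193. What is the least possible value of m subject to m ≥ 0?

1079

gcd(1455, 283) = 1  (1455 = 5×283 + 40, 283 = 7×40 + 3, 40 = 13×3 + 1, 3 = 3×1).
1 divides -193, so solutions exist.
Back-substituting, 283×(-473) + 1455×(92) = 1.
Scale by -193/1 = -193: (m₀, n₀) = (91289, -17756).
General solution: m = 91289 + 1455t, n = -17756 - 283t for integer t.
m ≥ 0: smallest is 91289 mod 1455 = 1079 (at t = -62), with n = -210.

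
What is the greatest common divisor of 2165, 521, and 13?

1

gcd(2165, 521):
  2165 = 4×521 + 81
  521 = 6×81 + 35
  81 = 2×35 + 11
  35 = 3×11 + 2
  11 = 5×2 + 1
  2 = 2×1
so gcd(2165, 521) = 1.
gcd(1, 13) = 1.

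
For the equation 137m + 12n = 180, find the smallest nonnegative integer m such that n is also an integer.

gcd(137, 12):
  137 = 11·12 + 5
  12 = 2·5 + 2
  5 = 2·2 + 1
  2 = 2·1
so gcd(137, 12) = 1.
1 divides 180, so solutions exist.
Back-substitute for Bézout coefficients:
  1 = 5 - 2·2
  ... = 137·(5) + 12·(-57)
Scale by 180/1 = 180: (m₀, n₀) = (900, -10260).
General solution: m = 900 + 12t, n = -10260 - 137t for integer t.
m ≥ 0: smallest is 900 mod 12 = 0 (at t = -75), with n = 15.

0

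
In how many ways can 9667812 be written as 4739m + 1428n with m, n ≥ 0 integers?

10

gcd(4739, 1428):
  4739 = 3*1428 + 455
  1428 = 3*455 + 63
  455 = 7*63 + 14
  63 = 4*14 + 7
  14 = 2*7
so gcd(4739, 1428) = 7.
Back-substitute for Bézout coefficients:
  7 = 63 - 4*14
  ... = 4739*(-91) + 1428*(302)
Scale by 1381116: one solution is (-125681556, 417097032). Reduce m mod 204: (192, 6133).
General: m = 192 + 204t, n = 6133 - 677t.
m ≥ 0 ⇒ t ≥ 0; n ≥ 0 ⇒ t ≤ 9. So t ∈ [0, 9]: 10 solutions.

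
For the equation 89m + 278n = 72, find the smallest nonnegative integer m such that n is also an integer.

gcd(278, 89):
  278 = 3*89 + 11
  89 = 8*11 + 1
  11 = 11*1
so gcd(278, 89) = 1.
1 divides 72, so solutions exist.
Back-substitute for Bézout coefficients:
  1 = 89 - 8*11
  ... = 89*(25) + 278*(-8)
Scale by 72/1 = 72: (m₀, n₀) = (1800, -576).
General solution: m = 1800 + 278t, n = -576 - 89t for integer t.
m ≥ 0: smallest is 1800 mod 278 = 132 (at t = -6), with n = -42.

132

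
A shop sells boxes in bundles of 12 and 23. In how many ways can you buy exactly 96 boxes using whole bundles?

1

Need nonnegative integers with 12j + 23k = 96.
gcd(12, 23) = 1, and 12·(2) + 23·(-1) = 1.
So (j₀, k₀) = (192, -96); general j = 192 + 23t, k = -96 - 12t.
j ≥ 0 ⇒ t ≥ -8; k ≥ 0 ⇒ t ≤ -8. That's 1 value of t.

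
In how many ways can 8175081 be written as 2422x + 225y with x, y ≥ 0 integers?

gcd(2422, 225):
  2422 = 10×225 + 172
  225 = 1×172 + 53
  172 = 3×53 + 13
  53 = 4×13 + 1
  13 = 13×1
so gcd(2422, 225) = 1.
Back-substitute for Bézout coefficients:
  1 = 53 - 4×13
  ... = 2422×(-17) + 225×(183)
Scale by 8175081: one solution is (-138976377, 1496039823). Reduce x mod 225: (48, 35817).
General: x = 48 + 225t, y = 35817 - 2422t.
x ≥ 0 ⇒ t ≥ 0; y ≥ 0 ⇒ t ≤ 14. So t ∈ [0, 14]: 15 solutions.

15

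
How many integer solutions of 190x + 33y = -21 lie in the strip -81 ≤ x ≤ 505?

gcd(190, 33) = 1  (190 = 5·33 + 25, 33 = 1·25 + 8, 25 = 3·8 + 1, 8 = 8·1).
Back-substituting, 190·(4) + 33·(-23) = 1.
Scale by -21: particular solution (-84, 483); reduce x mod 33: (15, -87).
General solution: x = 15 + 33t, y = -87 - 190t for integer t.
-81 ≤ 15 + 33t ≤ 505 gives t ∈ [-2, 14], which is 17 values.

17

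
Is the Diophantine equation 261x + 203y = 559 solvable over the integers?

gcd(261, 203):
  261 = 1×203 + 58
  203 = 3×58 + 29
  58 = 2×29
so gcd(261, 203) = 29.
29 does not divide 559 (remainder 8), so no integer solutions.

no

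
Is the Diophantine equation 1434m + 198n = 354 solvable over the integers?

yes

gcd(1434, 198) = 6  (1434 = 7×198 + 48, 198 = 4×48 + 6, 48 = 8×6).
6 divides 354, so integer solutions exist.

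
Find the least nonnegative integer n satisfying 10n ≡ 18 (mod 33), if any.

gcd(33, 10):
  33 = 3·10 + 3
  10 = 3·3 + 1
  3 = 3·1
so gcd(33, 10) = 1.
1 divides 18, so solutions exist.
Back-substitute for Bézout coefficients:
  1 = 10 - 3·3
  ... = 10·(10) + 33·(-3)
So 10·(10) ≡ 1 (mod 33); multiply by 18: n ≡ 180 (mod 33).
Smallest nonnegative: n = 180 mod 33 = 15.

15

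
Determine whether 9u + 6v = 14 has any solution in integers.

no

gcd(9, 6):
  9 = 1·6 + 3
  6 = 2·3
so gcd(9, 6) = 3.
3 does not divide 14 (remainder 2), so no integer solutions.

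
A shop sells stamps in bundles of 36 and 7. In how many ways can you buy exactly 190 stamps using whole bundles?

1

Need nonnegative integers with 36j + 7k = 190.
gcd(36, 7) = 1, and 36·(1) + 7·(-5) = 1.
So (j₀, k₀) = (190, -950); general j = 190 + 7t, k = -950 - 36t.
j ≥ 0 ⇒ t ≥ -27; k ≥ 0 ⇒ t ≤ -27. That's 1 value of t.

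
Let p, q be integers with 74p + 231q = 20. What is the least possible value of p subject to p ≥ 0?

19

gcd(231, 74):
  231 = 3*74 + 9
  74 = 8*9 + 2
  9 = 4*2 + 1
  2 = 2*1
so gcd(231, 74) = 1.
1 divides 20, so solutions exist.
Back-substitute for Bézout coefficients:
  1 = 9 - 4*2
  ... = 74*(-103) + 231*(33)
Scale by 20/1 = 20: (p₀, q₀) = (-2060, 660).
General solution: p = -2060 + 231t, q = 660 - 74t for integer t.
p ≥ 0: smallest is -2060 mod 231 = 19 (at t = 9), with q = -6.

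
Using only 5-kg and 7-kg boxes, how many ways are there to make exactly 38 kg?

1

Need nonnegative integers with 5j + 7k = 38.
gcd(5, 7) = 1, and 5·(3) + 7·(-2) = 1.
So (j₀, k₀) = (114, -76); general j = 114 + 7t, k = -76 - 5t.
j ≥ 0 ⇒ t ≥ -16; k ≥ 0 ⇒ t ≤ -16. That's 1 value of t.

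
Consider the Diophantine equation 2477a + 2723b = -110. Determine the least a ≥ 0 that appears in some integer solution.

gcd(2723, 2477) = 1  (2723 = 1×2477 + 246, 2477 = 10×246 + 17, 246 = 14×17 + 8, 17 = 2×8 + 1, 8 = 8×1).
1 divides -110, so solutions exist.
Back-substituting, 2477×(321) + 2723×(-292) = 1.
Scale by -110/1 = -110: (a₀, b₀) = (-35310, 32120).
General solution: a = -35310 + 2723t, b = 32120 - 2477t for integer t.
a ≥ 0: smallest is -35310 mod 2723 = 89 (at t = 13), with b = -81.

89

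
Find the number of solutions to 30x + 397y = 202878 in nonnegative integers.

17

gcd(397, 30):
  397 = 13·30 + 7
  30 = 4·7 + 2
  7 = 3·2 + 1
  2 = 2·1
so gcd(397, 30) = 1.
Back-substitute for Bézout coefficients:
  1 = 7 - 3·2
  ... = 30·(-172) + 397·(13)
Scale by 202878: one solution is (-34895016, 2637414). Reduce x mod 397: (93, 504).
General: x = 93 + 397t, y = 504 - 30t.
x ≥ 0 ⇒ t ≥ 0; y ≥ 0 ⇒ t ≤ 16. So t ∈ [0, 16]: 17 solutions.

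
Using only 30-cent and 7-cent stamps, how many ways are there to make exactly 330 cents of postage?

2

Need nonnegative integers with 30j + 7k = 330.
gcd(30, 7) = 1, and 30·(-3) + 7·(13) = 1.
So (j₀, k₀) = (-990, 4290); general j = -990 + 7t, k = 4290 - 30t.
j ≥ 0 ⇒ t ≥ 142; k ≥ 0 ⇒ t ≤ 143. That's 2 values of t.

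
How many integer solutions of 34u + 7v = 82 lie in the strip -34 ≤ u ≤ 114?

22

gcd(34, 7) = 1  (34 = 4*7 + 6, 7 = 1*6 + 1, 6 = 6*1).
Back-substituting, 34*(-1) + 7*(5) = 1.
Scale by 82: particular solution (-82, 410); reduce u mod 7: (2, 2).
General solution: u = 2 + 7t, v = 2 - 34t for integer t.
-34 ≤ 2 + 7t ≤ 114 gives t ∈ [-5, 16], which is 22 values.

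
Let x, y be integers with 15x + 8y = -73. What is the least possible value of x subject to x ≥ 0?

gcd(15, 8):
  15 = 1*8 + 7
  8 = 1*7 + 1
  7 = 7*1
so gcd(15, 8) = 1.
1 divides -73, so solutions exist.
Back-substitute for Bézout coefficients:
  1 = 8 - 1*7
  ... = 15*(-1) + 8*(2)
Scale by -73/1 = -73: (x₀, y₀) = (73, -146).
General solution: x = 73 + 8t, y = -146 - 15t for integer t.
x ≥ 0: smallest is 73 mod 8 = 1 (at t = -9), with y = -11.

1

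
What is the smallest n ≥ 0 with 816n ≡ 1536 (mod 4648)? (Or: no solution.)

gcd(4648, 816) = 8.
8 divides 1536, so solutions exist.
By Bézout, 816*(-131) + 4648*(23) = 8.
So 816*(-131) ≡ 8 (mod 4648); multiply by 192: n ≡ -25152 (mod 581).
Smallest nonnegative: n = -25152 mod 581 = 412.

412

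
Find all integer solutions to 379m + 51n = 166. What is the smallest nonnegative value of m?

40

gcd(379, 51):
  379 = 7×51 + 22
  51 = 2×22 + 7
  22 = 3×7 + 1
  7 = 7×1
so gcd(379, 51) = 1.
1 divides 166, so solutions exist.
Back-substitute for Bézout coefficients:
  1 = 22 - 3×7
  ... = 379×(7) + 51×(-52)
Scale by 166/1 = 166: (m₀, n₀) = (1162, -8632).
General solution: m = 1162 + 51t, n = -8632 - 379t for integer t.
m ≥ 0: smallest is 1162 mod 51 = 40 (at t = -22), with n = -294.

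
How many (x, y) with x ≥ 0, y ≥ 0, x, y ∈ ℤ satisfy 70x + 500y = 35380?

gcd(500, 70) = 10.
By Bézout, 70*(-7) + 500*(1) = 10.
One solution: (34, 66).
General: x = 34 + 50t, y = 66 - 7t.
x ≥ 0 ⇒ t ≥ 0; y ≥ 0 ⇒ t ≤ 9. So t ∈ [0, 9]: 10 solutions.

10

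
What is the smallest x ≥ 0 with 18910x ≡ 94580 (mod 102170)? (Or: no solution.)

gcd(102170, 18910):
  102170 = 5*18910 + 7620
  18910 = 2*7620 + 3670
  7620 = 2*3670 + 280
  3670 = 13*280 + 30
  280 = 9*30 + 10
  30 = 3*10
so gcd(102170, 18910) = 10.
10 divides 94580, so solutions exist.
Back-substitute for Bézout coefficients:
  10 = 280 - 9*30
  ... = 18910*(-3285) + 102170*(608)
So 18910*(-3285) ≡ 10 (mod 102170); multiply by 9458: x ≡ -31069530 (mod 10217).
Smallest nonnegative: x = -31069530 mod 10217 = 367.

367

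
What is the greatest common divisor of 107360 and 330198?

gcd(330198, 107360):
  330198 = 3×107360 + 8118
  107360 = 13×8118 + 1826
  8118 = 4×1826 + 814
  1826 = 2×814 + 198
  814 = 4×198 + 22
  198 = 9×22
so gcd(330198, 107360) = 22.

22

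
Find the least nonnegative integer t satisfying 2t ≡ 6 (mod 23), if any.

3

gcd(23, 2) = 1  (23 = 11×2 + 1, 2 = 2×1).
1 divides 6, so solutions exist.
Back-substituting, 2×(-11) + 23×(1) = 1.
So 2×(-11) ≡ 1 (mod 23); multiply by 6: t ≡ -66 (mod 23).
Smallest nonnegative: t = -66 mod 23 = 3.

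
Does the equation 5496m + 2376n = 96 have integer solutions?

yes

gcd(5496, 2376) = 24  (5496 = 2×2376 + 744, 2376 = 3×744 + 144, 744 = 5×144 + 24, 144 = 6×24).
24 divides 96, so integer solutions exist.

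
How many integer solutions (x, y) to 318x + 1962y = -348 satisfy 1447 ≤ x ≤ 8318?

21

gcd(1962, 318) = 6  (1962 = 6*318 + 54, 318 = 5*54 + 48, 54 = 1*48 + 6, 48 = 8*6).
Back-substituting, 318*(-37) + 1962*(6) = 6.
Scale by -58: particular solution (2146, -348); reduce x mod 327: (184, -30).
General solution: x = 184 + 327t, y = -30 - 53t for integer t.
1447 ≤ 184 + 327t ≤ 8318 gives t ∈ [4, 24], which is 21 values.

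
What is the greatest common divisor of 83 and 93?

1

gcd(93, 83):
  93 = 1*83 + 10
  83 = 8*10 + 3
  10 = 3*3 + 1
  3 = 3*1
so gcd(93, 83) = 1.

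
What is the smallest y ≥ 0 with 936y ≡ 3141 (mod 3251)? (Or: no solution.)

1285

gcd(3251, 936) = 1  (3251 = 3*936 + 443, 936 = 2*443 + 50, 443 = 8*50 + 43, 50 = 1*43 + 7, 43 = 6*7 + 1, 7 = 7*1).
1 divides 3141, so solutions exist.
Back-substituting, 936*(-455) + 3251*(131) = 1.
So 936*(-455) ≡ 1 (mod 3251); multiply by 3141: y ≡ -1429155 (mod 3251).
Smallest nonnegative: y = -1429155 mod 3251 = 1285.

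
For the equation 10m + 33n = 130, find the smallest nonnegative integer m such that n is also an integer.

gcd(33, 10):
  33 = 3*10 + 3
  10 = 3*3 + 1
  3 = 3*1
so gcd(33, 10) = 1.
1 divides 130, so solutions exist.
Back-substitute for Bézout coefficients:
  1 = 10 - 3*3
  ... = 10*(10) + 33*(-3)
Scale by 130/1 = 130: (m₀, n₀) = (1300, -390).
General solution: m = 1300 + 33t, n = -390 - 10t for integer t.
m ≥ 0: smallest is 1300 mod 33 = 13 (at t = -39), with n = 0.

13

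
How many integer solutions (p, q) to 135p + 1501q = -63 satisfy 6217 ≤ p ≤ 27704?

gcd(1501, 135):
  1501 = 11*135 + 16
  135 = 8*16 + 7
  16 = 2*7 + 2
  7 = 3*2 + 1
  2 = 2*1
so gcd(1501, 135) = 1.
Back-substitute for Bézout coefficients:
  1 = 7 - 3*2
  ... = 135*(656) + 1501*(-59)
Scale by -63: particular solution (-41328, 3717); reduce p mod 1501: (700, -63).
General solution: p = 700 + 1501t, q = -63 - 135t for integer t.
6217 ≤ 700 + 1501t ≤ 27704 gives t ∈ [4, 17], which is 14 values.

14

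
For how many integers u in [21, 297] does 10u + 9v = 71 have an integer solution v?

gcd(10, 9) = 1.
By Bézout, 10·(1) + 9·(-1) = 1.
Particular solution: (8, -1).
General solution: u = 8 + 9t, v = -1 - 10t for integer t.
21 ≤ 8 + 9t ≤ 297 gives t ∈ [2, 32], which is 31 values.

31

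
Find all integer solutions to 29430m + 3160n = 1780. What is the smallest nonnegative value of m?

gcd(29430, 3160) = 10.
10 divides 1780, so solutions exist.
By Bézout, 29430×(83) + 3160×(-773) = 10.
Scale by 1780/10 = 178: (m₀, n₀) = (14774, -137594).
General solution: m = 14774 + 316t, n = -137594 - 2943t for integer t.
m ≥ 0: smallest is 14774 mod 316 = 238 (at t = -46), with n = -2216.

238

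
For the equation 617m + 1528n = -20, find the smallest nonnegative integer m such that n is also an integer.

260

gcd(1528, 617):
  1528 = 2*617 + 294
  617 = 2*294 + 29
  294 = 10*29 + 4
  29 = 7*4 + 1
  4 = 4*1
so gcd(1528, 617) = 1.
1 divides -20, so solutions exist.
Back-substitute for Bézout coefficients:
  1 = 29 - 7*4
  ... = 617*(369) + 1528*(-149)
Scale by -20/1 = -20: (m₀, n₀) = (-7380, 2980).
General solution: m = -7380 + 1528t, n = 2980 - 617t for integer t.
m ≥ 0: smallest is -7380 mod 1528 = 260 (at t = 5), with n = -105.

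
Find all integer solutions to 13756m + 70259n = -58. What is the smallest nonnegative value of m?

gcd(70259, 13756):
  70259 = 5×13756 + 1479
  13756 = 9×1479 + 445
  1479 = 3×445 + 144
  445 = 3×144 + 13
  144 = 11×13 + 1
  13 = 13×1
so gcd(70259, 13756) = 1.
1 divides -58, so solutions exist.
Back-substitute for Bézout coefficients:
  1 = 144 - 11×13
  ... = 13756×(-5368) + 70259×(1051)
Scale by -58/1 = -58: (m₀, n₀) = (311344, -60958).
General solution: m = 311344 + 70259t, n = -60958 - 13756t for integer t.
m ≥ 0: smallest is 311344 mod 70259 = 30308 (at t = -4), with n = -5934.

30308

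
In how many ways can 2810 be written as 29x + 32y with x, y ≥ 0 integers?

3

gcd(32, 29) = 1.
By Bézout, 29*(-11) + 32*(10) = 1.
One solution: (2, 86).
General: x = 2 + 32t, y = 86 - 29t.
x ≥ 0 ⇒ t ≥ 0; y ≥ 0 ⇒ t ≤ 2. So t ∈ [0, 2]: 3 solutions.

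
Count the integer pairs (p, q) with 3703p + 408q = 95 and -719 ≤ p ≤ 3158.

gcd(3703, 408) = 1  (3703 = 9·408 + 31, 408 = 13·31 + 5, 31 = 6·5 + 1, 5 = 5·1).
Back-substituting, 3703·(79) + 408·(-717) = 1.
Scale by 95: particular solution (7505, -68115); reduce p mod 408: (161, -1461).
General solution: p = 161 + 408t, q = -1461 - 3703t for integer t.
-719 ≤ 161 + 408t ≤ 3158 gives t ∈ [-2, 7], which is 10 values.

10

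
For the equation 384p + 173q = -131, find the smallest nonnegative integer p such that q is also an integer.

gcd(384, 173):
  384 = 2*173 + 38
  173 = 4*38 + 21
  38 = 1*21 + 17
  21 = 1*17 + 4
  17 = 4*4 + 1
  4 = 4*1
so gcd(384, 173) = 1.
1 divides -131, so solutions exist.
Back-substitute for Bézout coefficients:
  1 = 17 - 4*4
  ... = 384*(41) + 173*(-91)
Scale by -131/1 = -131: (p₀, q₀) = (-5371, 11921).
General solution: p = -5371 + 173t, q = 11921 - 384t for integer t.
p ≥ 0: smallest is -5371 mod 173 = 165 (at t = 32), with q = -367.

165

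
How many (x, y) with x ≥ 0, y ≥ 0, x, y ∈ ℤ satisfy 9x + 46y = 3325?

gcd(46, 9) = 1.
By Bézout, 9×(-5) + 46×(1) = 1.
One solution: (27, 67).
General: x = 27 + 46t, y = 67 - 9t.
x ≥ 0 ⇒ t ≥ 0; y ≥ 0 ⇒ t ≤ 7. So t ∈ [0, 7]: 8 solutions.

8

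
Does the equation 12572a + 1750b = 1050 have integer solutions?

gcd(12572, 1750) = 14.
14 divides 1050, so integer solutions exist.

yes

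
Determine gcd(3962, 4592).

gcd(4592, 3962) = 14  (4592 = 1*3962 + 630, 3962 = 6*630 + 182, 630 = 3*182 + 84, 182 = 2*84 + 14, 84 = 6*14).

14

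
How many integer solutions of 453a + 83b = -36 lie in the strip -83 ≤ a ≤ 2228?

gcd(453, 83) = 1  (453 = 5·83 + 38, 83 = 2·38 + 7, 38 = 5·7 + 3, 7 = 2·3 + 1, 3 = 3·1).
Back-substituting, 453·(-24) + 83·(131) = 1.
Scale by -36: particular solution (864, -4716); reduce a mod 83: (34, -186).
General solution: a = 34 + 83t, b = -186 - 453t for integer t.
-83 ≤ 34 + 83t ≤ 2228 gives t ∈ [-1, 26], which is 28 values.

28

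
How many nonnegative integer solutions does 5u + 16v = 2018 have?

25

gcd(16, 5):
  16 = 3·5 + 1
  5 = 5·1
so gcd(16, 5) = 1.
Back-substitute for Bézout coefficients:
  1 = 16 - 3·5
  ... = 5·(-3) + 16·(1)
Scale by 2018: one solution is (-6054, 2018). Reduce u mod 16: (10, 123).
General: u = 10 + 16t, v = 123 - 5t.
u ≥ 0 ⇒ t ≥ 0; v ≥ 0 ⇒ t ≤ 24. So t ∈ [0, 24]: 25 solutions.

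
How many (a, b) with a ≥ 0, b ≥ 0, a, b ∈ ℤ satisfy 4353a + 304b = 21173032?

gcd(4353, 304) = 1  (4353 = 14*304 + 97, 304 = 3*97 + 13, 97 = 7*13 + 6, 13 = 2*6 + 1, 6 = 6*1).
Back-substituting, 4353*(-47) + 304*(673) = 1.
Scale by 21173032: one solution is (-995132504, 14249450536). Reduce a mod 304: (248, 66097).
General: a = 248 + 304t, b = 66097 - 4353t.
a ≥ 0 ⇒ t ≥ 0; b ≥ 0 ⇒ t ≤ 15. So t ∈ [0, 15]: 16 solutions.

16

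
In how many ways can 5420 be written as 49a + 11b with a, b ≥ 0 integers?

gcd(49, 11) = 1.
By Bézout, 49·(-2) + 11·(9) = 1.
One solution: (6, 466).
General: a = 6 + 11t, b = 466 - 49t.
a ≥ 0 ⇒ t ≥ 0; b ≥ 0 ⇒ t ≤ 9. So t ∈ [0, 9]: 10 solutions.

10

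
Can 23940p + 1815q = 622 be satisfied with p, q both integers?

no

gcd(23940, 1815) = 15.
15 does not divide 622 (remainder 7), so no integer solutions.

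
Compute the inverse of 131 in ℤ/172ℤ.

gcd(172, 131) = 1.
By Bézout, 131·(-21) + 172·(16) = 1.
So 131·-21 ≡ 1 (mod 172), and -21 mod 172 = 151.

151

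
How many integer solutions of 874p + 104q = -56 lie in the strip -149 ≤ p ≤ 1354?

gcd(874, 104) = 2  (874 = 8·104 + 42, 104 = 2·42 + 20, 42 = 2·20 + 2, 20 = 10·2).
Back-substituting, 874·(5) + 104·(-42) = 2.
Scale by -28: particular solution (-140, 1176); reduce p mod 52: (16, -135).
General solution: p = 16 + 52t, q = -135 - 437t for integer t.
-149 ≤ 16 + 52t ≤ 1354 gives t ∈ [-3, 25], which is 29 values.

29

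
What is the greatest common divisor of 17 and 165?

1

gcd(165, 17):
  165 = 9*17 + 12
  17 = 1*12 + 5
  12 = 2*5 + 2
  5 = 2*2 + 1
  2 = 2*1
so gcd(165, 17) = 1.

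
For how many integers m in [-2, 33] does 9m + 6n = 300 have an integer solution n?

gcd(9, 6) = 3  (9 = 1·6 + 3, 6 = 2·3).
Back-substituting, 9·(1) + 6·(-1) = 3.
Scale by 100: particular solution (100, -100); reduce m mod 2: (0, 50).
General solution: m = 0 + 2t, n = 50 - 3t for integer t.
-2 ≤ 0 + 2t ≤ 33 gives t ∈ [-1, 16], which is 18 values.

18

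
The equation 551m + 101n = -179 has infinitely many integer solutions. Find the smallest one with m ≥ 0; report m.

gcd(551, 101) = 1  (551 = 5*101 + 46, 101 = 2*46 + 9, 46 = 5*9 + 1, 9 = 9*1).
1 divides -179, so solutions exist.
Back-substituting, 551*(11) + 101*(-60) = 1.
Scale by -179/1 = -179: (m₀, n₀) = (-1969, 10740).
General solution: m = -1969 + 101t, n = 10740 - 551t for integer t.
m ≥ 0: smallest is -1969 mod 101 = 51 (at t = 20), with n = -280.

51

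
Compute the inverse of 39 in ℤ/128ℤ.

23

gcd(128, 39) = 1  (128 = 3×39 + 11, 39 = 3×11 + 6, 11 = 1×6 + 5, 6 = 1×5 + 1, 5 = 5×1).
Back-substituting, 39×(23) + 128×(-7) = 1.
So 39×23 ≡ 1 (mod 128), and 23 mod 128 = 23.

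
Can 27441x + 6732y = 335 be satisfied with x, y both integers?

no

gcd(27441, 6732) = 9  (27441 = 4·6732 + 513, 6732 = 13·513 + 63, 513 = 8·63 + 9, 63 = 7·9).
9 does not divide 335 (remainder 2), so no integer solutions.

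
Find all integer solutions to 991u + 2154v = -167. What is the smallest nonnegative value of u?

841

gcd(2154, 991):
  2154 = 2·991 + 172
  991 = 5·172 + 131
  172 = 1·131 + 41
  131 = 3·41 + 8
  41 = 5·8 + 1
  8 = 8·1
so gcd(2154, 991) = 1.
1 divides -167, so solutions exist.
Back-substitute for Bézout coefficients:
  1 = 41 - 5·8
  ... = 991·(-263) + 2154·(121)
Scale by -167/1 = -167: (u₀, v₀) = (43921, -20207).
General solution: u = 43921 + 2154t, v = -20207 - 991t for integer t.
u ≥ 0: smallest is 43921 mod 2154 = 841 (at t = -20), with v = -387.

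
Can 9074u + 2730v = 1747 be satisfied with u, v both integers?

no

gcd(9074, 2730) = 26  (9074 = 3·2730 + 884, 2730 = 3·884 + 78, 884 = 11·78 + 26, 78 = 3·26).
26 does not divide 1747 (remainder 5), so no integer solutions.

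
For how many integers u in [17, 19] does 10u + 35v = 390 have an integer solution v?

1

gcd(35, 10) = 5.
By Bézout, 10·(-3) + 35·(1) = 5.
Particular solution: (4, 10).
General solution: u = 4 + 7t, v = 10 - 2t for integer t.
17 ≤ 4 + 7t ≤ 19 gives t ∈ [2, 2], which is 1 value.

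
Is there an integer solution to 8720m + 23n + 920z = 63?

yes

gcd(8720, 23) = 1.
gcd(1, 920) = 1.
1 divides 63, so integer solutions exist.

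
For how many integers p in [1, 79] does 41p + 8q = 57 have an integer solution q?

10

gcd(41, 8):
  41 = 5·8 + 1
  8 = 8·1
so gcd(41, 8) = 1.
Back-substitute for Bézout coefficients:
  1 = 41 - 5·8
  ... = 41·(1) + 8·(-5)
Scale by 57: particular solution (57, -285); reduce p mod 8: (1, 2).
General solution: p = 1 + 8t, q = 2 - 41t for integer t.
1 ≤ 1 + 8t ≤ 79 gives t ∈ [0, 9], which is 10 values.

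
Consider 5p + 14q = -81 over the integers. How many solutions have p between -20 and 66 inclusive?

7

gcd(14, 5) = 1.
By Bézout, 5*(3) + 14*(-1) = 1.
Particular solution: (9, -9).
General solution: p = 9 + 14t, q = -9 - 5t for integer t.
-20 ≤ 9 + 14t ≤ 66 gives t ∈ [-2, 4], which is 7 values.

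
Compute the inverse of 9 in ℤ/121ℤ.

gcd(121, 9) = 1.
By Bézout, 9*(27) + 121*(-2) = 1.
So 9*27 ≡ 1 (mod 121), and 27 mod 121 = 27.

27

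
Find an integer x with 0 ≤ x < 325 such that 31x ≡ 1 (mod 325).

gcd(325, 31) = 1.
By Bézout, 31·(21) + 325·(-2) = 1.
So 31·21 ≡ 1 (mod 325), and 21 mod 325 = 21.

21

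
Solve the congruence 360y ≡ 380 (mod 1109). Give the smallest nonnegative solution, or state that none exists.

gcd(1109, 360) = 1  (1109 = 3·360 + 29, 360 = 12·29 + 12, 29 = 2·12 + 5, 12 = 2·5 + 2, 5 = 2·2 + 1, 2 = 2·1).
1 divides 380, so solutions exist.
Back-substituting, 360·(-459) + 1109·(149) = 1.
So 360·(-459) ≡ 1 (mod 1109); multiply by 380: y ≡ -174420 (mod 1109).
Smallest nonnegative: y = -174420 mod 1109 = 802.

802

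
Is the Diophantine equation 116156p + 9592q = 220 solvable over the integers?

gcd(116156, 9592) = 4.
4 divides 220, so integer solutions exist.

yes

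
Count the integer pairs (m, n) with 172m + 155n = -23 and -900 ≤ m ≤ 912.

11

gcd(172, 155):
  172 = 1*155 + 17
  155 = 9*17 + 2
  17 = 8*2 + 1
  2 = 2*1
so gcd(172, 155) = 1.
Back-substitute for Bézout coefficients:
  1 = 17 - 8*2
  ... = 172*(73) + 155*(-81)
Scale by -23: particular solution (-1679, 1863); reduce m mod 155: (26, -29).
General solution: m = 26 + 155t, n = -29 - 172t for integer t.
-900 ≤ 26 + 155t ≤ 912 gives t ∈ [-5, 5], which is 11 values.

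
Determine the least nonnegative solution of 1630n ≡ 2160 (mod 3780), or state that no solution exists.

gcd(3780, 1630) = 10.
10 divides 2160, so solutions exist.
By Bézout, 1630×(109) + 3780×(-47) = 10.
So 1630×(109) ≡ 10 (mod 3780); multiply by 216: n ≡ 23544 (mod 378).
Smallest nonnegative: n = 23544 mod 378 = 108.

108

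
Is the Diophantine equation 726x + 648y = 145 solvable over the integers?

no

gcd(726, 648) = 6.
6 does not divide 145 (remainder 1), so no integer solutions.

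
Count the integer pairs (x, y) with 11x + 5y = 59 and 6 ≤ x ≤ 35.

gcd(11, 5) = 1.
By Bézout, 11*(1) + 5*(-2) = 1.
Particular solution: (4, 3).
General solution: x = 4 + 5t, y = 3 - 11t for integer t.
6 ≤ 4 + 5t ≤ 35 gives t ∈ [1, 6], which is 6 values.

6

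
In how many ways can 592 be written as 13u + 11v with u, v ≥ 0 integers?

gcd(13, 11) = 1.
By Bézout, 13*(-5) + 11*(6) = 1.
One solution: (10, 42).
General: u = 10 + 11t, v = 42 - 13t.
u ≥ 0 ⇒ t ≥ 0; v ≥ 0 ⇒ t ≤ 3. So t ∈ [0, 3]: 4 solutions.

4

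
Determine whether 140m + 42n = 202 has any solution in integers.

gcd(140, 42) = 14.
14 does not divide 202 (remainder 6), so no integer solutions.

no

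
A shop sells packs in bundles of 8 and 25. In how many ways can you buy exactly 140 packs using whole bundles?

Need nonnegative integers with 8j + 25k = 140.
gcd(8, 25) = 1, and 8·(-3) + 25·(1) = 1.
So (j₀, k₀) = (-420, 140); general j = -420 + 25t, k = 140 - 8t.
j ≥ 0 ⇒ t ≥ 17; k ≥ 0 ⇒ t ≤ 17. That's 1 value of t.

1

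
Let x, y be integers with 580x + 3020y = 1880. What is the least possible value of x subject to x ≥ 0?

123

gcd(3020, 580) = 20  (3020 = 5*580 + 120, 580 = 4*120 + 100, 120 = 1*100 + 20, 100 = 5*20).
20 divides 1880, so solutions exist.
Back-substituting, 580*(-26) + 3020*(5) = 20.
Scale by 1880/20 = 94: (x₀, y₀) = (-2444, 470).
General solution: x = -2444 + 151t, y = 470 - 29t for integer t.
x ≥ 0: smallest is -2444 mod 151 = 123 (at t = 17), with y = -23.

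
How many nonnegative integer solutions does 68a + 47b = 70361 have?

gcd(68, 47):
  68 = 1*47 + 21
  47 = 2*21 + 5
  21 = 4*5 + 1
  5 = 5*1
so gcd(68, 47) = 1.
Back-substitute for Bézout coefficients:
  1 = 21 - 4*5
  ... = 68*(9) + 47*(-13)
Scale by 70361: one solution is (633249, -914693). Reduce a mod 47: (18, 1471).
General: a = 18 + 47t, b = 1471 - 68t.
a ≥ 0 ⇒ t ≥ 0; b ≥ 0 ⇒ t ≤ 21. So t ∈ [0, 21]: 22 solutions.

22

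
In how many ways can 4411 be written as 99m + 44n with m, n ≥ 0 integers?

11

gcd(99, 44) = 11.
By Bézout, 99*(1) + 44*(-2) = 11.
One solution: (1, 98).
General: m = 1 + 4t, n = 98 - 9t.
m ≥ 0 ⇒ t ≥ 0; n ≥ 0 ⇒ t ≤ 10. So t ∈ [0, 10]: 11 solutions.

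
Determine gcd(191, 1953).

1

gcd(1953, 191):
  1953 = 10×191 + 43
  191 = 4×43 + 19
  43 = 2×19 + 5
  19 = 3×5 + 4
  5 = 1×4 + 1
  4 = 4×1
so gcd(1953, 191) = 1.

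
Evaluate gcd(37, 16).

1

gcd(37, 16):
  37 = 2*16 + 5
  16 = 3*5 + 1
  5 = 5*1
so gcd(37, 16) = 1.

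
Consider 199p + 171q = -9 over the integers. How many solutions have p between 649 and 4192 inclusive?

gcd(199, 171):
  199 = 1·171 + 28
  171 = 6·28 + 3
  28 = 9·3 + 1
  3 = 3·1
so gcd(199, 171) = 1.
Back-substitute for Bézout coefficients:
  1 = 28 - 9·3
  ... = 199·(55) + 171·(-64)
Scale by -9: particular solution (-495, 576); reduce p mod 171: (18, -21).
General solution: p = 18 + 171t, q = -21 - 199t for integer t.
649 ≤ 18 + 171t ≤ 4192 gives t ∈ [4, 24], which is 21 values.

21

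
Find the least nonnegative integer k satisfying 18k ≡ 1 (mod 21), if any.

gcd(21, 18) = 3  (21 = 1*18 + 3, 18 = 6*3).
3 does not divide 1, so the congruence has no solution.

no solution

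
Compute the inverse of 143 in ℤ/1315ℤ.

gcd(1315, 143) = 1.
By Bézout, 143×(-423) + 1315×(46) = 1.
So 143×-423 ≡ 1 (mod 1315), and -423 mod 1315 = 892.

892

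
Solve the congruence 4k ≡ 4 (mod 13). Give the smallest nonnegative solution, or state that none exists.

1

gcd(13, 4):
  13 = 3×4 + 1
  4 = 4×1
so gcd(13, 4) = 1.
1 divides 4, so solutions exist.
Back-substitute for Bézout coefficients:
  1 = 13 - 3×4
  ... = 4×(-3) + 13×(1)
So 4×(-3) ≡ 1 (mod 13); multiply by 4: k ≡ -12 (mod 13).
Smallest nonnegative: k = -12 mod 13 = 1.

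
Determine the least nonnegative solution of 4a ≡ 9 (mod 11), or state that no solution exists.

5

gcd(11, 4) = 1  (11 = 2·4 + 3, 4 = 1·3 + 1, 3 = 3·1).
1 divides 9, so solutions exist.
Back-substituting, 4·(3) + 11·(-1) = 1.
So 4·(3) ≡ 1 (mod 11); multiply by 9: a ≡ 27 (mod 11).
Smallest nonnegative: a = 27 mod 11 = 5.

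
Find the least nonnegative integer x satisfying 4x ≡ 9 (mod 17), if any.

gcd(17, 4) = 1.
1 divides 9, so solutions exist.
By Bézout, 4·(-4) + 17·(1) = 1.
So 4·(-4) ≡ 1 (mod 17); multiply by 9: x ≡ -36 (mod 17).
Smallest nonnegative: x = -36 mod 17 = 15.

15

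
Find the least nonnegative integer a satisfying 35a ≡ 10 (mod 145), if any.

gcd(145, 35):
  145 = 4×35 + 5
  35 = 7×5
so gcd(145, 35) = 5.
5 divides 10, so solutions exist.
Back-substitute for Bézout coefficients:
  5 = 145 - 4×35
  ... = 35×(-4) + 145×(1)
So 35×(-4) ≡ 5 (mod 145); multiply by 2: a ≡ -8 (mod 29).
Smallest nonnegative: a = -8 mod 29 = 21.

21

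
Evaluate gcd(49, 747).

1

gcd(747, 49):
  747 = 15*49 + 12
  49 = 4*12 + 1
  12 = 12*1
so gcd(747, 49) = 1.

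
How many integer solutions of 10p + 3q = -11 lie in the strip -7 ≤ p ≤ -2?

2

gcd(10, 3) = 1  (10 = 3·3 + 1, 3 = 3·1).
Back-substituting, 10·(1) + 3·(-3) = 1.
Scale by -11: particular solution (-11, 33); reduce p mod 3: (1, -7).
General solution: p = 1 + 3t, q = -7 - 10t for integer t.
-7 ≤ 1 + 3t ≤ -2 gives t ∈ [-2, -1], which is 2 values.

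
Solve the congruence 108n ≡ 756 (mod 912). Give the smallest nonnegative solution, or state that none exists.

gcd(912, 108) = 12.
12 divides 756, so solutions exist.
By Bézout, 108·(17) + 912·(-2) = 12.
So 108·(17) ≡ 12 (mod 912); multiply by 63: n ≡ 1071 (mod 76).
Smallest nonnegative: n = 1071 mod 76 = 7.

7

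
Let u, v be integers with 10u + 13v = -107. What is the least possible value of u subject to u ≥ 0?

1

gcd(13, 10) = 1  (13 = 1×10 + 3, 10 = 3×3 + 1, 3 = 3×1).
1 divides -107, so solutions exist.
Back-substituting, 10×(4) + 13×(-3) = 1.
Scale by -107/1 = -107: (u₀, v₀) = (-428, 321).
General solution: u = -428 + 13t, v = 321 - 10t for integer t.
u ≥ 0: smallest is -428 mod 13 = 1 (at t = 33), with v = -9.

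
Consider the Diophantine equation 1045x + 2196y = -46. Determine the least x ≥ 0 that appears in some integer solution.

2114

gcd(2196, 1045):
  2196 = 2*1045 + 106
  1045 = 9*106 + 91
  106 = 1*91 + 15
  91 = 6*15 + 1
  15 = 15*1
so gcd(2196, 1045) = 1.
1 divides -46, so solutions exist.
Back-substitute for Bézout coefficients:
  1 = 91 - 6*15
  ... = 1045*(145) + 2196*(-69)
Scale by -46/1 = -46: (x₀, y₀) = (-6670, 3174).
General solution: x = -6670 + 2196t, y = 3174 - 1045t for integer t.
x ≥ 0: smallest is -6670 mod 2196 = 2114 (at t = 4), with y = -1006.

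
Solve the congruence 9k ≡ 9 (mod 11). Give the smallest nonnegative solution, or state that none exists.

1

gcd(11, 9) = 1.
1 divides 9, so solutions exist.
By Bézout, 9·(5) + 11·(-4) = 1.
So 9·(5) ≡ 1 (mod 11); multiply by 9: k ≡ 45 (mod 11).
Smallest nonnegative: k = 45 mod 11 = 1.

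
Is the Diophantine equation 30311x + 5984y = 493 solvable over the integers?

gcd(30311, 5984) = 17  (30311 = 5·5984 + 391, 5984 = 15·391 + 119, 391 = 3·119 + 34, 119 = 3·34 + 17, 34 = 2·17).
17 divides 493, so integer solutions exist.

yes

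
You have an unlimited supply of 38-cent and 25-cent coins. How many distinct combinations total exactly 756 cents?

1

Need nonnegative integers with 38j + 25k = 756.
gcd(38, 25) = 1, and 38·(2) + 25·(-3) = 1.
So (j₀, k₀) = (1512, -2268); general j = 1512 + 25t, k = -2268 - 38t.
j ≥ 0 ⇒ t ≥ -60; k ≥ 0 ⇒ t ≤ -60. That's 1 value of t.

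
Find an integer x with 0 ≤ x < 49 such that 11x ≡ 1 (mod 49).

gcd(49, 11):
  49 = 4*11 + 5
  11 = 2*5 + 1
  5 = 5*1
so gcd(49, 11) = 1.
Back-substitute for Bézout coefficients:
  1 = 11 - 2*5
  ... = 11*(9) + 49*(-2)
So 11*9 ≡ 1 (mod 49), and 9 mod 49 = 9.

9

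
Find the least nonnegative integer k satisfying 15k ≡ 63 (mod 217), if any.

gcd(217, 15):
  217 = 14×15 + 7
  15 = 2×7 + 1
  7 = 7×1
so gcd(217, 15) = 1.
1 divides 63, so solutions exist.
Back-substitute for Bézout coefficients:
  1 = 15 - 2×7
  ... = 15×(29) + 217×(-2)
So 15×(29) ≡ 1 (mod 217); multiply by 63: k ≡ 1827 (mod 217).
Smallest nonnegative: k = 1827 mod 217 = 91.

91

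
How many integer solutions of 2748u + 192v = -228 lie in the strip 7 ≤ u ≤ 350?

22

gcd(2748, 192) = 12.
By Bézout, 2748×(-3) + 192×(43) = 12.
Particular solution: (9, -130).
General solution: u = 9 + 16t, v = -130 - 229t for integer t.
7 ≤ 9 + 16t ≤ 350 gives t ∈ [0, 21], which is 22 values.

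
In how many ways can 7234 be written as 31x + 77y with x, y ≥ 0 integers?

gcd(77, 31) = 1.
By Bézout, 31·(5) + 77·(-2) = 1.
One solution: (57, 71).
General: x = 57 + 77t, y = 71 - 31t.
x ≥ 0 ⇒ t ≥ 0; y ≥ 0 ⇒ t ≤ 2. So t ∈ [0, 2]: 3 solutions.

3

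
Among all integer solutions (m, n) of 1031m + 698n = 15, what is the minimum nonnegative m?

239

gcd(1031, 698) = 1  (1031 = 1×698 + 333, 698 = 2×333 + 32, 333 = 10×32 + 13, 32 = 2×13 + 6, 13 = 2×6 + 1, 6 = 6×1).
1 divides 15, so solutions exist.
Back-substituting, 1031×(109) + 698×(-161) = 1.
Scale by 15/1 = 15: (m₀, n₀) = (1635, -2415).
General solution: m = 1635 + 698t, n = -2415 - 1031t for integer t.
m ≥ 0: smallest is 1635 mod 698 = 239 (at t = -2), with n = -353.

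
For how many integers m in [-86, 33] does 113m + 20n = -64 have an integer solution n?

gcd(113, 20):
  113 = 5×20 + 13
  20 = 1×13 + 7
  13 = 1×7 + 6
  7 = 1×6 + 1
  6 = 6×1
so gcd(113, 20) = 1.
Back-substitute for Bézout coefficients:
  1 = 7 - 1×6
  ... = 113×(-3) + 20×(17)
Scale by -64: particular solution (192, -1088); reduce m mod 20: (12, -71).
General solution: m = 12 + 20t, n = -71 - 113t for integer t.
-86 ≤ 12 + 20t ≤ 33 gives t ∈ [-4, 1], which is 6 values.

6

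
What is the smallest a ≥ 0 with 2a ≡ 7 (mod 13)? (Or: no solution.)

gcd(13, 2):
  13 = 6·2 + 1
  2 = 2·1
so gcd(13, 2) = 1.
1 divides 7, so solutions exist.
Back-substitute for Bézout coefficients:
  1 = 13 - 6·2
  ... = 2·(-6) + 13·(1)
So 2·(-6) ≡ 1 (mod 13); multiply by 7: a ≡ -42 (mod 13).
Smallest nonnegative: a = -42 mod 13 = 10.

10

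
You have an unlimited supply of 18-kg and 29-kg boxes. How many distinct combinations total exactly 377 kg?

1

Need nonnegative integers with 18j + 29k = 377.
gcd(18, 29) = 1, and 18·(-8) + 29·(5) = 1.
So (j₀, k₀) = (-3016, 1885); general j = -3016 + 29t, k = 1885 - 18t.
j ≥ 0 ⇒ t ≥ 104; k ≥ 0 ⇒ t ≤ 104. That's 1 value of t.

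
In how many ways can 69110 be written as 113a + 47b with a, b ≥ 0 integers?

gcd(113, 47) = 1  (113 = 2*47 + 19, 47 = 2*19 + 9, 19 = 2*9 + 1, 9 = 9*1).
Back-substituting, 113*(5) + 47*(-12) = 1.
Scale by 69110: one solution is (345550, -829320). Reduce a mod 47: (6, 1456).
General: a = 6 + 47t, b = 1456 - 113t.
a ≥ 0 ⇒ t ≥ 0; b ≥ 0 ⇒ t ≤ 12. So t ∈ [0, 12]: 13 solutions.

13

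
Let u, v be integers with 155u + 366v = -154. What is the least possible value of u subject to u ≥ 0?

gcd(366, 155) = 1  (366 = 2*155 + 56, 155 = 2*56 + 43, 56 = 1*43 + 13, 43 = 3*13 + 4, 13 = 3*4 + 1, 4 = 4*1).
1 divides -154, so solutions exist.
Back-substituting, 155*(-85) + 366*(36) = 1.
Scale by -154/1 = -154: (u₀, v₀) = (13090, -5544).
General solution: u = 13090 + 366t, v = -5544 - 155t for integer t.
u ≥ 0: smallest is 13090 mod 366 = 280 (at t = -35), with v = -119.

280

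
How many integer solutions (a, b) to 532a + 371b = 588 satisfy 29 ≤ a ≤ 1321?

25

gcd(532, 371):
  532 = 1×371 + 161
  371 = 2×161 + 49
  161 = 3×49 + 14
  49 = 3×14 + 7
  14 = 2×7
so gcd(532, 371) = 7.
Back-substitute for Bézout coefficients:
  7 = 49 - 3×14
  ... = 532×(-23) + 371×(33)
Scale by 84: particular solution (-1932, 2772); reduce a mod 53: (29, -40).
General solution: a = 29 + 53t, b = -40 - 76t for integer t.
29 ≤ 29 + 53t ≤ 1321 gives t ∈ [0, 24], which is 25 values.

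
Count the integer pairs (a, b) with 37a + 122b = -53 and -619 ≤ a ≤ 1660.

gcd(122, 37) = 1  (122 = 3*37 + 11, 37 = 3*11 + 4, 11 = 2*4 + 3, 4 = 1*3 + 1, 3 = 3*1).
Back-substituting, 37*(33) + 122*(-10) = 1.
Scale by -53: particular solution (-1749, 530); reduce a mod 122: (81, -25).
General solution: a = 81 + 122t, b = -25 - 37t for integer t.
-619 ≤ 81 + 122t ≤ 1660 gives t ∈ [-5, 12], which is 18 values.

18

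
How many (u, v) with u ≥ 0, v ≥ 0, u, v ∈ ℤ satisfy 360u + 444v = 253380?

gcd(444, 360):
  444 = 1·360 + 84
  360 = 4·84 + 24
  84 = 3·24 + 12
  24 = 2·12
so gcd(444, 360) = 12.
Back-substitute for Bézout coefficients:
  12 = 84 - 3·24
  ... = 360·(-16) + 444·(13)
Scale by 21115: one solution is (-337840, 274495). Reduce u mod 37: (7, 565).
General: u = 7 + 37t, v = 565 - 30t.
u ≥ 0 ⇒ t ≥ 0; v ≥ 0 ⇒ t ≤ 18. So t ∈ [0, 18]: 19 solutions.

19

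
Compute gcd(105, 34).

1

gcd(105, 34):
  105 = 3×34 + 3
  34 = 11×3 + 1
  3 = 3×1
so gcd(105, 34) = 1.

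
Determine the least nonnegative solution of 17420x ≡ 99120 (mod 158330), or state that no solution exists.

gcd(158330, 17420) = 10.
10 divides 99120, so solutions exist.
By Bézout, 17420×(-6844) + 158330×(753) = 10.
So 17420×(-6844) ≡ 10 (mod 158330); multiply by 9912: x ≡ -67837728 (mod 15833).
Smallest nonnegative: x = -67837728 mod 15833 = 6677.

6677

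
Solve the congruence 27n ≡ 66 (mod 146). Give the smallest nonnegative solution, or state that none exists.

116

gcd(146, 27) = 1  (146 = 5×27 + 11, 27 = 2×11 + 5, 11 = 2×5 + 1, 5 = 5×1).
1 divides 66, so solutions exist.
Back-substituting, 27×(-27) + 146×(5) = 1.
So 27×(-27) ≡ 1 (mod 146); multiply by 66: n ≡ -1782 (mod 146).
Smallest nonnegative: n = -1782 mod 146 = 116.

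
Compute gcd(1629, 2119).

gcd(2119, 1629) = 1  (2119 = 1·1629 + 490, 1629 = 3·490 + 159, 490 = 3·159 + 13, 159 = 12·13 + 3, 13 = 4·3 + 1, 3 = 3·1).

1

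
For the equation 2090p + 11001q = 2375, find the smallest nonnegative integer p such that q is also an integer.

gcd(11001, 2090):
  11001 = 5·2090 + 551
  2090 = 3·551 + 437
  551 = 1·437 + 114
  437 = 3·114 + 95
  114 = 1·95 + 19
  95 = 5·19
so gcd(11001, 2090) = 19.
19 divides 2375, so solutions exist.
Back-substitute for Bézout coefficients:
  19 = 114 - 1·95
  ... = 2090·(-100) + 11001·(19)
Scale by 2375/19 = 125: (p₀, q₀) = (-12500, 2375).
General solution: p = -12500 + 579t, q = 2375 - 110t for integer t.
p ≥ 0: smallest is -12500 mod 579 = 238 (at t = 22), with q = -45.

238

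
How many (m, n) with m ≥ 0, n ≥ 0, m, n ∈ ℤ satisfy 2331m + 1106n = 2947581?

gcd(2331, 1106):
  2331 = 2*1106 + 119
  1106 = 9*119 + 35
  119 = 3*35 + 14
  35 = 2*14 + 7
  14 = 2*7
so gcd(2331, 1106) = 7.
Back-substitute for Bézout coefficients:
  7 = 35 - 2*14
  ... = 2331*(-65) + 1106*(137)
Scale by 421083: one solution is (-27370395, 57688371). Reduce m mod 158: (103, 2448).
General: m = 103 + 158t, n = 2448 - 333t.
m ≥ 0 ⇒ t ≥ 0; n ≥ 0 ⇒ t ≤ 7. So t ∈ [0, 7]: 8 solutions.

8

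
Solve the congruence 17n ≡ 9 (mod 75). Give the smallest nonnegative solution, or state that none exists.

gcd(75, 17) = 1.
1 divides 9, so solutions exist.
By Bézout, 17×(-22) + 75×(5) = 1.
So 17×(-22) ≡ 1 (mod 75); multiply by 9: n ≡ -198 (mod 75).
Smallest nonnegative: n = -198 mod 75 = 27.

27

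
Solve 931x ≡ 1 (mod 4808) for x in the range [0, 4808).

3331

gcd(4808, 931):
  4808 = 5×931 + 153
  931 = 6×153 + 13
  153 = 11×13 + 10
  13 = 1×10 + 3
  10 = 3×3 + 1
  3 = 3×1
so gcd(4808, 931) = 1.
Back-substitute for Bézout coefficients:
  1 = 10 - 3×3
  ... = 931×(-1477) + 4808×(286)
So 931×-1477 ≡ 1 (mod 4808), and -1477 mod 4808 = 3331.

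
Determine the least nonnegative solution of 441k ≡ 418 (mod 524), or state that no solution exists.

gcd(524, 441) = 1  (524 = 1*441 + 83, 441 = 5*83 + 26, 83 = 3*26 + 5, 26 = 5*5 + 1, 5 = 5*1).
1 divides 418, so solutions exist.
Back-substituting, 441*(101) + 524*(-85) = 1.
So 441*(101) ≡ 1 (mod 524); multiply by 418: k ≡ 42218 (mod 524).
Smallest nonnegative: k = 42218 mod 524 = 298.

298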